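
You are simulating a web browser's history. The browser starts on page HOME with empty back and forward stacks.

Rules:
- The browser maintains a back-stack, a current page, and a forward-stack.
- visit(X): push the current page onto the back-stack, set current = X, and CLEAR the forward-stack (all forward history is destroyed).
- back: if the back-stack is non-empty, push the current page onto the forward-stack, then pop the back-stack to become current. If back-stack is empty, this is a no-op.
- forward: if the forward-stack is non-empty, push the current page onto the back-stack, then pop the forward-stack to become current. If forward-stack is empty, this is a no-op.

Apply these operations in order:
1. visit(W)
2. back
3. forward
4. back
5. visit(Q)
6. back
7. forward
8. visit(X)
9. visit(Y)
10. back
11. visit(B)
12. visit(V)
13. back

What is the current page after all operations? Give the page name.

After 1 (visit(W)): cur=W back=1 fwd=0
After 2 (back): cur=HOME back=0 fwd=1
After 3 (forward): cur=W back=1 fwd=0
After 4 (back): cur=HOME back=0 fwd=1
After 5 (visit(Q)): cur=Q back=1 fwd=0
After 6 (back): cur=HOME back=0 fwd=1
After 7 (forward): cur=Q back=1 fwd=0
After 8 (visit(X)): cur=X back=2 fwd=0
After 9 (visit(Y)): cur=Y back=3 fwd=0
After 10 (back): cur=X back=2 fwd=1
After 11 (visit(B)): cur=B back=3 fwd=0
After 12 (visit(V)): cur=V back=4 fwd=0
After 13 (back): cur=B back=3 fwd=1

Answer: B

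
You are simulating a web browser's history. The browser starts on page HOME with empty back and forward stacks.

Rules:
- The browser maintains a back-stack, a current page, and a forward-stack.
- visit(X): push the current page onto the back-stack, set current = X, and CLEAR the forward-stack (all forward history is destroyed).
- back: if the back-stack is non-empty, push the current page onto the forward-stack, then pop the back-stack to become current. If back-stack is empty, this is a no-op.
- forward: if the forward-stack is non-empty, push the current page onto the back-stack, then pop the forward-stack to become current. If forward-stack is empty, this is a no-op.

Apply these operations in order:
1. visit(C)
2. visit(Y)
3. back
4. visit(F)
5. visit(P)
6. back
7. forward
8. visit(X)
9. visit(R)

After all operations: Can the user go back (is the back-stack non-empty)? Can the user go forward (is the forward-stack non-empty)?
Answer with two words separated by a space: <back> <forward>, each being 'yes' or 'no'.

Answer: yes no

Derivation:
After 1 (visit(C)): cur=C back=1 fwd=0
After 2 (visit(Y)): cur=Y back=2 fwd=0
After 3 (back): cur=C back=1 fwd=1
After 4 (visit(F)): cur=F back=2 fwd=0
After 5 (visit(P)): cur=P back=3 fwd=0
After 6 (back): cur=F back=2 fwd=1
After 7 (forward): cur=P back=3 fwd=0
After 8 (visit(X)): cur=X back=4 fwd=0
After 9 (visit(R)): cur=R back=5 fwd=0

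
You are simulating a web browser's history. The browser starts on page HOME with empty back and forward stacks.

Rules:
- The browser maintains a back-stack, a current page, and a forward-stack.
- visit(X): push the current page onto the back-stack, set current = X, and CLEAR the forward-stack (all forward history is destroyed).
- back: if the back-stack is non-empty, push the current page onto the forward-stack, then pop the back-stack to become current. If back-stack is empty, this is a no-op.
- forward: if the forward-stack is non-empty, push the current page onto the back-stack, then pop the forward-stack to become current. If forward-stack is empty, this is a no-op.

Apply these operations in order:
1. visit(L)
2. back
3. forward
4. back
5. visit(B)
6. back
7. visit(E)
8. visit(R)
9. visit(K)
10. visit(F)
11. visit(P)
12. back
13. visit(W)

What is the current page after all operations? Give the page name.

After 1 (visit(L)): cur=L back=1 fwd=0
After 2 (back): cur=HOME back=0 fwd=1
After 3 (forward): cur=L back=1 fwd=0
After 4 (back): cur=HOME back=0 fwd=1
After 5 (visit(B)): cur=B back=1 fwd=0
After 6 (back): cur=HOME back=0 fwd=1
After 7 (visit(E)): cur=E back=1 fwd=0
After 8 (visit(R)): cur=R back=2 fwd=0
After 9 (visit(K)): cur=K back=3 fwd=0
After 10 (visit(F)): cur=F back=4 fwd=0
After 11 (visit(P)): cur=P back=5 fwd=0
After 12 (back): cur=F back=4 fwd=1
After 13 (visit(W)): cur=W back=5 fwd=0

Answer: W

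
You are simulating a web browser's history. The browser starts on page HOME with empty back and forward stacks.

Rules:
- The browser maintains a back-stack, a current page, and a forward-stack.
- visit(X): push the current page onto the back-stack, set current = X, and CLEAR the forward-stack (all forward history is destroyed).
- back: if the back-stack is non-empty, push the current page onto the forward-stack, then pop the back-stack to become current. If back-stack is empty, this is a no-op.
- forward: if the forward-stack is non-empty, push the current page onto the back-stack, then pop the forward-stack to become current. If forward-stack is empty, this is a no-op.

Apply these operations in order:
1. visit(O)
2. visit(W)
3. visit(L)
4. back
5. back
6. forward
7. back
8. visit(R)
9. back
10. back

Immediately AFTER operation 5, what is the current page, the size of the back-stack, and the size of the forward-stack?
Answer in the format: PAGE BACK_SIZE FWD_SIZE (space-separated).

After 1 (visit(O)): cur=O back=1 fwd=0
After 2 (visit(W)): cur=W back=2 fwd=0
After 3 (visit(L)): cur=L back=3 fwd=0
After 4 (back): cur=W back=2 fwd=1
After 5 (back): cur=O back=1 fwd=2

O 1 2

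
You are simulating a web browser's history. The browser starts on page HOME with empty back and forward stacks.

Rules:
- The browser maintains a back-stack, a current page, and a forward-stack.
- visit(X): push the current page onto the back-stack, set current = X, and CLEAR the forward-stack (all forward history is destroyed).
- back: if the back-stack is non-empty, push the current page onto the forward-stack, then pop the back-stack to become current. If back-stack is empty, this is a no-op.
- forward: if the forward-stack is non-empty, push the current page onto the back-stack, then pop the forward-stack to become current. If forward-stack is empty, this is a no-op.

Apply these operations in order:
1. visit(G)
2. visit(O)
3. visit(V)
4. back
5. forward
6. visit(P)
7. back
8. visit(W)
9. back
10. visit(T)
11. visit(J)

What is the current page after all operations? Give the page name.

After 1 (visit(G)): cur=G back=1 fwd=0
After 2 (visit(O)): cur=O back=2 fwd=0
After 3 (visit(V)): cur=V back=3 fwd=0
After 4 (back): cur=O back=2 fwd=1
After 5 (forward): cur=V back=3 fwd=0
After 6 (visit(P)): cur=P back=4 fwd=0
After 7 (back): cur=V back=3 fwd=1
After 8 (visit(W)): cur=W back=4 fwd=0
After 9 (back): cur=V back=3 fwd=1
After 10 (visit(T)): cur=T back=4 fwd=0
After 11 (visit(J)): cur=J back=5 fwd=0

Answer: J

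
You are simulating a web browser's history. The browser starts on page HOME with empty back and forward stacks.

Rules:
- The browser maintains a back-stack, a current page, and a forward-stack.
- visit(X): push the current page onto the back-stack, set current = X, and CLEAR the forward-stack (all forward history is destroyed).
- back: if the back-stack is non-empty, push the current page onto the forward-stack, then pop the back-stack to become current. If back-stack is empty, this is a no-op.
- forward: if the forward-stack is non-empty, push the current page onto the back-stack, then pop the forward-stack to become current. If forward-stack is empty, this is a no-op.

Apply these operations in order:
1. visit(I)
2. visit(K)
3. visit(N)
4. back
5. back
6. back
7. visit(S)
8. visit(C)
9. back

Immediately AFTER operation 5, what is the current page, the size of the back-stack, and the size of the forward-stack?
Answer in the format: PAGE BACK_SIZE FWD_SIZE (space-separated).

After 1 (visit(I)): cur=I back=1 fwd=0
After 2 (visit(K)): cur=K back=2 fwd=0
After 3 (visit(N)): cur=N back=3 fwd=0
After 4 (back): cur=K back=2 fwd=1
After 5 (back): cur=I back=1 fwd=2

I 1 2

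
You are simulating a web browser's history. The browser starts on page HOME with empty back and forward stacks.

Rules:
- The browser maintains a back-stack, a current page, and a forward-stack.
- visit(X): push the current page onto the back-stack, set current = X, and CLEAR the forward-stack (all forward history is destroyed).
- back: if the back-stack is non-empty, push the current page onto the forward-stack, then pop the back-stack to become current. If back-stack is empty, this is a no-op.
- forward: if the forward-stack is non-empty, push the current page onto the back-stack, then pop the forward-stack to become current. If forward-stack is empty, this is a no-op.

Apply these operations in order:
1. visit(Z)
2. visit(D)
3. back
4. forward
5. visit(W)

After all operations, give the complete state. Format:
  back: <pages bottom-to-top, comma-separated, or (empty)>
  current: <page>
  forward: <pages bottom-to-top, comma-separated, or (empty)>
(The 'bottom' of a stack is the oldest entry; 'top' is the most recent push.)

After 1 (visit(Z)): cur=Z back=1 fwd=0
After 2 (visit(D)): cur=D back=2 fwd=0
After 3 (back): cur=Z back=1 fwd=1
After 4 (forward): cur=D back=2 fwd=0
After 5 (visit(W)): cur=W back=3 fwd=0

Answer: back: HOME,Z,D
current: W
forward: (empty)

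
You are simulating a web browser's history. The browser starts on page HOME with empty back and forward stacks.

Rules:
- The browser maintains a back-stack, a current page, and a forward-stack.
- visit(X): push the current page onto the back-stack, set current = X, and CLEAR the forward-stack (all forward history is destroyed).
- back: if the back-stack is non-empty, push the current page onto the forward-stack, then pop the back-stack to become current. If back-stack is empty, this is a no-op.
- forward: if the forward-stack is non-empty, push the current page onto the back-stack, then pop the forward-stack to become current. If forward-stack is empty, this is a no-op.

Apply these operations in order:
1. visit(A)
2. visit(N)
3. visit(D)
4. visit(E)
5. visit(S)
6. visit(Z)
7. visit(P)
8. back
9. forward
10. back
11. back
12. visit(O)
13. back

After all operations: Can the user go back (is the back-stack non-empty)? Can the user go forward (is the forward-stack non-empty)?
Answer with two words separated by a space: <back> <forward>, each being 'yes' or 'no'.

After 1 (visit(A)): cur=A back=1 fwd=0
After 2 (visit(N)): cur=N back=2 fwd=0
After 3 (visit(D)): cur=D back=3 fwd=0
After 4 (visit(E)): cur=E back=4 fwd=0
After 5 (visit(S)): cur=S back=5 fwd=0
After 6 (visit(Z)): cur=Z back=6 fwd=0
After 7 (visit(P)): cur=P back=7 fwd=0
After 8 (back): cur=Z back=6 fwd=1
After 9 (forward): cur=P back=7 fwd=0
After 10 (back): cur=Z back=6 fwd=1
After 11 (back): cur=S back=5 fwd=2
After 12 (visit(O)): cur=O back=6 fwd=0
After 13 (back): cur=S back=5 fwd=1

Answer: yes yes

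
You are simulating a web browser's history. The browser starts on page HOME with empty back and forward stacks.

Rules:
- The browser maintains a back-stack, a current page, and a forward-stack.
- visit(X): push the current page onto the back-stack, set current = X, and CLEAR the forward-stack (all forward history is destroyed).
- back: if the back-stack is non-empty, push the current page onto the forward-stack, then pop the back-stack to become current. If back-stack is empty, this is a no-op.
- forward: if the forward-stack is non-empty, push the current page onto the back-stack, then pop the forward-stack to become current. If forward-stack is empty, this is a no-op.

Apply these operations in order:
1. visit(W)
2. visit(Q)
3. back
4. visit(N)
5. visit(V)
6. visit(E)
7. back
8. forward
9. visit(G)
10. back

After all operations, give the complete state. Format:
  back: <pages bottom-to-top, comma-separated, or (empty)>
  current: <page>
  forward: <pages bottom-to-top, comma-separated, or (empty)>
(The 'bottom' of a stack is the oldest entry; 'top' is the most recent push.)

Answer: back: HOME,W,N,V
current: E
forward: G

Derivation:
After 1 (visit(W)): cur=W back=1 fwd=0
After 2 (visit(Q)): cur=Q back=2 fwd=0
After 3 (back): cur=W back=1 fwd=1
After 4 (visit(N)): cur=N back=2 fwd=0
After 5 (visit(V)): cur=V back=3 fwd=0
After 6 (visit(E)): cur=E back=4 fwd=0
After 7 (back): cur=V back=3 fwd=1
After 8 (forward): cur=E back=4 fwd=0
After 9 (visit(G)): cur=G back=5 fwd=0
After 10 (back): cur=E back=4 fwd=1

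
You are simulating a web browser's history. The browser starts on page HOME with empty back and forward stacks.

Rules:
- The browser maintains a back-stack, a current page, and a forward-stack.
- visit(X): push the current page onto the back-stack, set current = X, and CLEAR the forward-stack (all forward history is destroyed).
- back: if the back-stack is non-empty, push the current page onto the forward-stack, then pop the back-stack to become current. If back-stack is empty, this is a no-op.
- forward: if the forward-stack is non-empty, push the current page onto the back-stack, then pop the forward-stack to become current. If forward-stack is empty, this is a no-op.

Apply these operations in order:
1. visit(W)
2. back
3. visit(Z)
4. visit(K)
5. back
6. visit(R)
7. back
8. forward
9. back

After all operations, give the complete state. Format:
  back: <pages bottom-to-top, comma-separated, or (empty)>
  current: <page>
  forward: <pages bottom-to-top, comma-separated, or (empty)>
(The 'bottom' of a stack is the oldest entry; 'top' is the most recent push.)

After 1 (visit(W)): cur=W back=1 fwd=0
After 2 (back): cur=HOME back=0 fwd=1
After 3 (visit(Z)): cur=Z back=1 fwd=0
After 4 (visit(K)): cur=K back=2 fwd=0
After 5 (back): cur=Z back=1 fwd=1
After 6 (visit(R)): cur=R back=2 fwd=0
After 7 (back): cur=Z back=1 fwd=1
After 8 (forward): cur=R back=2 fwd=0
After 9 (back): cur=Z back=1 fwd=1

Answer: back: HOME
current: Z
forward: R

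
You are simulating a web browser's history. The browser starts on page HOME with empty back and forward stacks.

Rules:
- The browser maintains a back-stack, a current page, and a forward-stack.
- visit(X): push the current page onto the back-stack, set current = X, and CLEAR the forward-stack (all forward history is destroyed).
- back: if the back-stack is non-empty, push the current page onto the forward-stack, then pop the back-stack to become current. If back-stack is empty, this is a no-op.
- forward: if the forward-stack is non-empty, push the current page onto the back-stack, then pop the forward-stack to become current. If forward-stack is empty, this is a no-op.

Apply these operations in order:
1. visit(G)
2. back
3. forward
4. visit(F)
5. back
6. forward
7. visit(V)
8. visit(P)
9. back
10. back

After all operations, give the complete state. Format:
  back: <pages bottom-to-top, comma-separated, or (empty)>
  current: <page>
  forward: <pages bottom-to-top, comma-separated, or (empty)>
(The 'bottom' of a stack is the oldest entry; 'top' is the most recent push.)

Answer: back: HOME,G
current: F
forward: P,V

Derivation:
After 1 (visit(G)): cur=G back=1 fwd=0
After 2 (back): cur=HOME back=0 fwd=1
After 3 (forward): cur=G back=1 fwd=0
After 4 (visit(F)): cur=F back=2 fwd=0
After 5 (back): cur=G back=1 fwd=1
After 6 (forward): cur=F back=2 fwd=0
After 7 (visit(V)): cur=V back=3 fwd=0
After 8 (visit(P)): cur=P back=4 fwd=0
After 9 (back): cur=V back=3 fwd=1
After 10 (back): cur=F back=2 fwd=2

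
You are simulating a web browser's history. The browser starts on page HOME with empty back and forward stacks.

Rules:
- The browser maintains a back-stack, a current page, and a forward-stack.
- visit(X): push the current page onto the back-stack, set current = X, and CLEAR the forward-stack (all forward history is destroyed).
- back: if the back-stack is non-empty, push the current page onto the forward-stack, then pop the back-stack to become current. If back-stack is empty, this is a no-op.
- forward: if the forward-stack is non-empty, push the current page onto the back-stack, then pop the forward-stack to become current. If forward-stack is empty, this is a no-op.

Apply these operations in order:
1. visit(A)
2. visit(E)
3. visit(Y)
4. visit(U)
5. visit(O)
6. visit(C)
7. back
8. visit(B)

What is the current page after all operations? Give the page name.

After 1 (visit(A)): cur=A back=1 fwd=0
After 2 (visit(E)): cur=E back=2 fwd=0
After 3 (visit(Y)): cur=Y back=3 fwd=0
After 4 (visit(U)): cur=U back=4 fwd=0
After 5 (visit(O)): cur=O back=5 fwd=0
After 6 (visit(C)): cur=C back=6 fwd=0
After 7 (back): cur=O back=5 fwd=1
After 8 (visit(B)): cur=B back=6 fwd=0

Answer: B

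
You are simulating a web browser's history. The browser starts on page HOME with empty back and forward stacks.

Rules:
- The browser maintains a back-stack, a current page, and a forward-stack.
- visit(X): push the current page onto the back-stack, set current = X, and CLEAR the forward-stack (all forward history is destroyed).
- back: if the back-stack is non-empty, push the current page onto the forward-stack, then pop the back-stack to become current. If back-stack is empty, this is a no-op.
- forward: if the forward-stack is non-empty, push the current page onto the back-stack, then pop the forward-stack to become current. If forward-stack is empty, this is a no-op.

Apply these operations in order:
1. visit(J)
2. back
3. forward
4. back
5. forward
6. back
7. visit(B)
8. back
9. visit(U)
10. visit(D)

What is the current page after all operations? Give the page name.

Answer: D

Derivation:
After 1 (visit(J)): cur=J back=1 fwd=0
After 2 (back): cur=HOME back=0 fwd=1
After 3 (forward): cur=J back=1 fwd=0
After 4 (back): cur=HOME back=0 fwd=1
After 5 (forward): cur=J back=1 fwd=0
After 6 (back): cur=HOME back=0 fwd=1
After 7 (visit(B)): cur=B back=1 fwd=0
After 8 (back): cur=HOME back=0 fwd=1
After 9 (visit(U)): cur=U back=1 fwd=0
After 10 (visit(D)): cur=D back=2 fwd=0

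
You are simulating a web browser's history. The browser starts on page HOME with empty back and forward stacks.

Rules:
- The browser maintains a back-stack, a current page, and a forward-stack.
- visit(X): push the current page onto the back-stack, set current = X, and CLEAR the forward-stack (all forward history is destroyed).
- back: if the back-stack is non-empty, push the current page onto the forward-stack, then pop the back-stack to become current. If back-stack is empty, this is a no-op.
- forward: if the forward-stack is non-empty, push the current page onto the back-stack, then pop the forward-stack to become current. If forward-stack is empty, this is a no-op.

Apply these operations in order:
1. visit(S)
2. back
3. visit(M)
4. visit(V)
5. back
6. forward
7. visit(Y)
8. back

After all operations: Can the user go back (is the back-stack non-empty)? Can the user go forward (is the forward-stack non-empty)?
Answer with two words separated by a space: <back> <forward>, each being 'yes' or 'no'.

After 1 (visit(S)): cur=S back=1 fwd=0
After 2 (back): cur=HOME back=0 fwd=1
After 3 (visit(M)): cur=M back=1 fwd=0
After 4 (visit(V)): cur=V back=2 fwd=0
After 5 (back): cur=M back=1 fwd=1
After 6 (forward): cur=V back=2 fwd=0
After 7 (visit(Y)): cur=Y back=3 fwd=0
After 8 (back): cur=V back=2 fwd=1

Answer: yes yes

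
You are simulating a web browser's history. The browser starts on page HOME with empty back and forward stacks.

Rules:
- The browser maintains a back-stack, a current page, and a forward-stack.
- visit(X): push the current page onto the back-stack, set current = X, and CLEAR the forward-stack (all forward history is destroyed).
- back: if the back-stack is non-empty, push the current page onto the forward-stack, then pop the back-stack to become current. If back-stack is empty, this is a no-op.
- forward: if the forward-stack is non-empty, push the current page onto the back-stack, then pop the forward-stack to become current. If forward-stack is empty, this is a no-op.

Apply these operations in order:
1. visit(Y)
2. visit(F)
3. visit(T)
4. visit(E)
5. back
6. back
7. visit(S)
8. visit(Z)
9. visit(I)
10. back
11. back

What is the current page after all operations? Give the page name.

After 1 (visit(Y)): cur=Y back=1 fwd=0
After 2 (visit(F)): cur=F back=2 fwd=0
After 3 (visit(T)): cur=T back=3 fwd=0
After 4 (visit(E)): cur=E back=4 fwd=0
After 5 (back): cur=T back=3 fwd=1
After 6 (back): cur=F back=2 fwd=2
After 7 (visit(S)): cur=S back=3 fwd=0
After 8 (visit(Z)): cur=Z back=4 fwd=0
After 9 (visit(I)): cur=I back=5 fwd=0
After 10 (back): cur=Z back=4 fwd=1
After 11 (back): cur=S back=3 fwd=2

Answer: S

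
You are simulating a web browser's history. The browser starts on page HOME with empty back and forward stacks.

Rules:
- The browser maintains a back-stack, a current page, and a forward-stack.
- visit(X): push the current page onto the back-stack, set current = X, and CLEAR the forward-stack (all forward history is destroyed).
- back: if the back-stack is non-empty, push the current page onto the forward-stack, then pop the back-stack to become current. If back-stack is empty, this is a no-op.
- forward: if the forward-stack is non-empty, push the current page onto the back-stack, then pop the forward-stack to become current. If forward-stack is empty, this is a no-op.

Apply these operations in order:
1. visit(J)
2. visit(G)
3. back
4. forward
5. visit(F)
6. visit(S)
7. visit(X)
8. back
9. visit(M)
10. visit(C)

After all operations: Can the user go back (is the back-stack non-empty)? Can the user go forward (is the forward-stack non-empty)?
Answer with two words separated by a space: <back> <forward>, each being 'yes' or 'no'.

Answer: yes no

Derivation:
After 1 (visit(J)): cur=J back=1 fwd=0
After 2 (visit(G)): cur=G back=2 fwd=0
After 3 (back): cur=J back=1 fwd=1
After 4 (forward): cur=G back=2 fwd=0
After 5 (visit(F)): cur=F back=3 fwd=0
After 6 (visit(S)): cur=S back=4 fwd=0
After 7 (visit(X)): cur=X back=5 fwd=0
After 8 (back): cur=S back=4 fwd=1
After 9 (visit(M)): cur=M back=5 fwd=0
After 10 (visit(C)): cur=C back=6 fwd=0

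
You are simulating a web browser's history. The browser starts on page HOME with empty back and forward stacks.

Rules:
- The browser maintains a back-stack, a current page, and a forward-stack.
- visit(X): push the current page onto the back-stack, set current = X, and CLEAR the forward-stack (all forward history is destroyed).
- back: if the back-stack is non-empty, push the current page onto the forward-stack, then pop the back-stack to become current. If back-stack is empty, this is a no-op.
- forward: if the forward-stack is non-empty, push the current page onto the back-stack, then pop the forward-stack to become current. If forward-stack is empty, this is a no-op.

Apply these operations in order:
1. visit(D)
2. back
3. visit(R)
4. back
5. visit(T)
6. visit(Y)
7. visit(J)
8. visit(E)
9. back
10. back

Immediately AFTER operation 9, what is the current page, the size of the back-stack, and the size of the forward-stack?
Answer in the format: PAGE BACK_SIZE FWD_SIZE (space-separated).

After 1 (visit(D)): cur=D back=1 fwd=0
After 2 (back): cur=HOME back=0 fwd=1
After 3 (visit(R)): cur=R back=1 fwd=0
After 4 (back): cur=HOME back=0 fwd=1
After 5 (visit(T)): cur=T back=1 fwd=0
After 6 (visit(Y)): cur=Y back=2 fwd=0
After 7 (visit(J)): cur=J back=3 fwd=0
After 8 (visit(E)): cur=E back=4 fwd=0
After 9 (back): cur=J back=3 fwd=1

J 3 1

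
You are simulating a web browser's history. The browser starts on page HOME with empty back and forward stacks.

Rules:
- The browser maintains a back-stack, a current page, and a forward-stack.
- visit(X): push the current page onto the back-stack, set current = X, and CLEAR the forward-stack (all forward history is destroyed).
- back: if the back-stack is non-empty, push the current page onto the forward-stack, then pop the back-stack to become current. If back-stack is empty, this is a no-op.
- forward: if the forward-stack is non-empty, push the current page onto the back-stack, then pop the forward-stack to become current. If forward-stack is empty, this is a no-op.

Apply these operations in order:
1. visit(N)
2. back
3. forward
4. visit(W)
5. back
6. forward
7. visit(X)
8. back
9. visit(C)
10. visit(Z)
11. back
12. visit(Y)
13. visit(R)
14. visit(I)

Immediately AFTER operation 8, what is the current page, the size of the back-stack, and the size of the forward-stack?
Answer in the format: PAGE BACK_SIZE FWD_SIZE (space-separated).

After 1 (visit(N)): cur=N back=1 fwd=0
After 2 (back): cur=HOME back=0 fwd=1
After 3 (forward): cur=N back=1 fwd=0
After 4 (visit(W)): cur=W back=2 fwd=0
After 5 (back): cur=N back=1 fwd=1
After 6 (forward): cur=W back=2 fwd=0
After 7 (visit(X)): cur=X back=3 fwd=0
After 8 (back): cur=W back=2 fwd=1

W 2 1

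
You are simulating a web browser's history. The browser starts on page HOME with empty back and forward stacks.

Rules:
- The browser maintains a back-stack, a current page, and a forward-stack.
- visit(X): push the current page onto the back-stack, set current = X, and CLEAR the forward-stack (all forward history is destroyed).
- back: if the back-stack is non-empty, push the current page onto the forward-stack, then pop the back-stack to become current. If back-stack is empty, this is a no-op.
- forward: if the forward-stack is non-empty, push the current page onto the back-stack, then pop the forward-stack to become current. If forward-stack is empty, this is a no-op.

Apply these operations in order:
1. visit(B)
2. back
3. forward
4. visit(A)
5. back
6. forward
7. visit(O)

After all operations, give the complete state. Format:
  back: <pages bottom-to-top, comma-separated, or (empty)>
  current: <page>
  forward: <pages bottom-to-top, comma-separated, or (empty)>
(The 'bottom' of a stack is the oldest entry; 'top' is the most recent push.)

Answer: back: HOME,B,A
current: O
forward: (empty)

Derivation:
After 1 (visit(B)): cur=B back=1 fwd=0
After 2 (back): cur=HOME back=0 fwd=1
After 3 (forward): cur=B back=1 fwd=0
After 4 (visit(A)): cur=A back=2 fwd=0
After 5 (back): cur=B back=1 fwd=1
After 6 (forward): cur=A back=2 fwd=0
After 7 (visit(O)): cur=O back=3 fwd=0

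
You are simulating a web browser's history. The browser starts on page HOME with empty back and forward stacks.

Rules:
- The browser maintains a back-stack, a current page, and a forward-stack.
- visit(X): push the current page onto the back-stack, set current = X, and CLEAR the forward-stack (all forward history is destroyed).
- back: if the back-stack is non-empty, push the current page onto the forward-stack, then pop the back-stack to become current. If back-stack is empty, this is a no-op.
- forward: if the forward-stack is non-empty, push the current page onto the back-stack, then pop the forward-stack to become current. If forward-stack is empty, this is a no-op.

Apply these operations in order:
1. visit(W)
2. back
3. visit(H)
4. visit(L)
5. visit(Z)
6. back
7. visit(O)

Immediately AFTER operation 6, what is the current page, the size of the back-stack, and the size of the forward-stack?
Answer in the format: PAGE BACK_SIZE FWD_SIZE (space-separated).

After 1 (visit(W)): cur=W back=1 fwd=0
After 2 (back): cur=HOME back=0 fwd=1
After 3 (visit(H)): cur=H back=1 fwd=0
After 4 (visit(L)): cur=L back=2 fwd=0
After 5 (visit(Z)): cur=Z back=3 fwd=0
After 6 (back): cur=L back=2 fwd=1

L 2 1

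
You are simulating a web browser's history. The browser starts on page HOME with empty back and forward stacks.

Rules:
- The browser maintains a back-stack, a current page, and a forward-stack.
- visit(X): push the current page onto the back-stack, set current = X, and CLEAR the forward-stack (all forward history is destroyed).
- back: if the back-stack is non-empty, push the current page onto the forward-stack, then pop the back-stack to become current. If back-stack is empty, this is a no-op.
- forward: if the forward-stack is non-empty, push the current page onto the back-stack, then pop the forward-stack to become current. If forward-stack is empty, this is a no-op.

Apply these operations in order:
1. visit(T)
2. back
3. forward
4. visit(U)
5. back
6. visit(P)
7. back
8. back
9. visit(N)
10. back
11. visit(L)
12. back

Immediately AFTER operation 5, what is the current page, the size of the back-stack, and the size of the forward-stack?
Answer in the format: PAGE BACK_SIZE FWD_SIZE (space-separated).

After 1 (visit(T)): cur=T back=1 fwd=0
After 2 (back): cur=HOME back=0 fwd=1
After 3 (forward): cur=T back=1 fwd=0
After 4 (visit(U)): cur=U back=2 fwd=0
After 5 (back): cur=T back=1 fwd=1

T 1 1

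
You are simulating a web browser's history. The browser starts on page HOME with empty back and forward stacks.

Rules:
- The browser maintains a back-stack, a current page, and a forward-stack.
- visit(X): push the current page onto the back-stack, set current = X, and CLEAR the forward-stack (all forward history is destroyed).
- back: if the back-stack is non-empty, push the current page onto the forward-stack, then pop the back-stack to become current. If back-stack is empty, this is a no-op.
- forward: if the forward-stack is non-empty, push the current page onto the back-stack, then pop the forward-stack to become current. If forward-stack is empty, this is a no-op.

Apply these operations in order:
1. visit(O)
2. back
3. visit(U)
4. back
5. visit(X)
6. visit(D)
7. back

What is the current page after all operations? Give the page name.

Answer: X

Derivation:
After 1 (visit(O)): cur=O back=1 fwd=0
After 2 (back): cur=HOME back=0 fwd=1
After 3 (visit(U)): cur=U back=1 fwd=0
After 4 (back): cur=HOME back=0 fwd=1
After 5 (visit(X)): cur=X back=1 fwd=0
After 6 (visit(D)): cur=D back=2 fwd=0
After 7 (back): cur=X back=1 fwd=1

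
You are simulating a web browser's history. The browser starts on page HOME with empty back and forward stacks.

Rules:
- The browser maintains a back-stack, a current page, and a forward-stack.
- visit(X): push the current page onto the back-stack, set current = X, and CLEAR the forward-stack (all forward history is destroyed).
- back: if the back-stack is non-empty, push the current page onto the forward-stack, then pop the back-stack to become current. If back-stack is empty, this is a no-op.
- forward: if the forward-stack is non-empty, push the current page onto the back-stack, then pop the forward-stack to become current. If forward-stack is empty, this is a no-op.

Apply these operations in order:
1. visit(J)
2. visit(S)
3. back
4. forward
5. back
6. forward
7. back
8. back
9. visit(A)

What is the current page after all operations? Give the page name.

Answer: A

Derivation:
After 1 (visit(J)): cur=J back=1 fwd=0
After 2 (visit(S)): cur=S back=2 fwd=0
After 3 (back): cur=J back=1 fwd=1
After 4 (forward): cur=S back=2 fwd=0
After 5 (back): cur=J back=1 fwd=1
After 6 (forward): cur=S back=2 fwd=0
After 7 (back): cur=J back=1 fwd=1
After 8 (back): cur=HOME back=0 fwd=2
After 9 (visit(A)): cur=A back=1 fwd=0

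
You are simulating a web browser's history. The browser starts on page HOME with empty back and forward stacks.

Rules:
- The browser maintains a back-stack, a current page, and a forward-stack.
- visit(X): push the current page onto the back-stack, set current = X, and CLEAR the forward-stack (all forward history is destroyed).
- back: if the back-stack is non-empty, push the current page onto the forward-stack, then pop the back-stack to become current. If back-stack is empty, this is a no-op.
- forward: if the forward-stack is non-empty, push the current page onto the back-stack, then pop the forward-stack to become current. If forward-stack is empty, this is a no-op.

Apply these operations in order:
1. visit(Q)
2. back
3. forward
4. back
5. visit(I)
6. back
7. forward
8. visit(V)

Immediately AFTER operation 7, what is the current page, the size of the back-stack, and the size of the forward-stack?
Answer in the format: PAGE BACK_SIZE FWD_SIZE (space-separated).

After 1 (visit(Q)): cur=Q back=1 fwd=0
After 2 (back): cur=HOME back=0 fwd=1
After 3 (forward): cur=Q back=1 fwd=0
After 4 (back): cur=HOME back=0 fwd=1
After 5 (visit(I)): cur=I back=1 fwd=0
After 6 (back): cur=HOME back=0 fwd=1
After 7 (forward): cur=I back=1 fwd=0

I 1 0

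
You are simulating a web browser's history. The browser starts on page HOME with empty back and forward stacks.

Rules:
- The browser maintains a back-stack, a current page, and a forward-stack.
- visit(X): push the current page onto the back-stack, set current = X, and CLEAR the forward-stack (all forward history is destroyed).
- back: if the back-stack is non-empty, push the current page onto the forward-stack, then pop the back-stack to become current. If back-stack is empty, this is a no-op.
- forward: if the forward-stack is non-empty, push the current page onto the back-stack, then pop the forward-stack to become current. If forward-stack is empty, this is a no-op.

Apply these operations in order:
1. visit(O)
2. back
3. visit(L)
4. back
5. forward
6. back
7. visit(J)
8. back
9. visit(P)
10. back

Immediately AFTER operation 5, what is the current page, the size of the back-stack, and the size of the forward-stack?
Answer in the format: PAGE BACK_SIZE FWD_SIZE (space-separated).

After 1 (visit(O)): cur=O back=1 fwd=0
After 2 (back): cur=HOME back=0 fwd=1
After 3 (visit(L)): cur=L back=1 fwd=0
After 4 (back): cur=HOME back=0 fwd=1
After 5 (forward): cur=L back=1 fwd=0

L 1 0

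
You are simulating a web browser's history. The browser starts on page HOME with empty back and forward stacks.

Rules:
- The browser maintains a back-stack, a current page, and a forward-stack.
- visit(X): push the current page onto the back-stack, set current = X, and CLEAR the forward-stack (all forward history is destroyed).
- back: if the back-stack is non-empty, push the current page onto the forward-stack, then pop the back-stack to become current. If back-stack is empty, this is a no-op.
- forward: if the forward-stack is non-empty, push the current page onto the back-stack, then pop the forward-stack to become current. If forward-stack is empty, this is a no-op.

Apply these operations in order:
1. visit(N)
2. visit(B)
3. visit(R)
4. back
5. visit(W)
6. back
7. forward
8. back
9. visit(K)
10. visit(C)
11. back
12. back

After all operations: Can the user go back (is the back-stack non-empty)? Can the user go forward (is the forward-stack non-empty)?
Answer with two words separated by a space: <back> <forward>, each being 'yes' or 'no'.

After 1 (visit(N)): cur=N back=1 fwd=0
After 2 (visit(B)): cur=B back=2 fwd=0
After 3 (visit(R)): cur=R back=3 fwd=0
After 4 (back): cur=B back=2 fwd=1
After 5 (visit(W)): cur=W back=3 fwd=0
After 6 (back): cur=B back=2 fwd=1
After 7 (forward): cur=W back=3 fwd=0
After 8 (back): cur=B back=2 fwd=1
After 9 (visit(K)): cur=K back=3 fwd=0
After 10 (visit(C)): cur=C back=4 fwd=0
After 11 (back): cur=K back=3 fwd=1
After 12 (back): cur=B back=2 fwd=2

Answer: yes yes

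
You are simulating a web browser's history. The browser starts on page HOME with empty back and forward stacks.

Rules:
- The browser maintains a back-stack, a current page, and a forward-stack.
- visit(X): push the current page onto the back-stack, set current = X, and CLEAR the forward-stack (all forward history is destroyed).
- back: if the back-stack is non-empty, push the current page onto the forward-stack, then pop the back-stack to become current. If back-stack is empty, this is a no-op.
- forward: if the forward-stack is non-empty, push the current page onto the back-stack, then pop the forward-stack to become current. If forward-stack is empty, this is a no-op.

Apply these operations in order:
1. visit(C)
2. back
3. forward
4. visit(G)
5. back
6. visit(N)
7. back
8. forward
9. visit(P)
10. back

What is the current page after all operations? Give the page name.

After 1 (visit(C)): cur=C back=1 fwd=0
After 2 (back): cur=HOME back=0 fwd=1
After 3 (forward): cur=C back=1 fwd=0
After 4 (visit(G)): cur=G back=2 fwd=0
After 5 (back): cur=C back=1 fwd=1
After 6 (visit(N)): cur=N back=2 fwd=0
After 7 (back): cur=C back=1 fwd=1
After 8 (forward): cur=N back=2 fwd=0
After 9 (visit(P)): cur=P back=3 fwd=0
After 10 (back): cur=N back=2 fwd=1

Answer: N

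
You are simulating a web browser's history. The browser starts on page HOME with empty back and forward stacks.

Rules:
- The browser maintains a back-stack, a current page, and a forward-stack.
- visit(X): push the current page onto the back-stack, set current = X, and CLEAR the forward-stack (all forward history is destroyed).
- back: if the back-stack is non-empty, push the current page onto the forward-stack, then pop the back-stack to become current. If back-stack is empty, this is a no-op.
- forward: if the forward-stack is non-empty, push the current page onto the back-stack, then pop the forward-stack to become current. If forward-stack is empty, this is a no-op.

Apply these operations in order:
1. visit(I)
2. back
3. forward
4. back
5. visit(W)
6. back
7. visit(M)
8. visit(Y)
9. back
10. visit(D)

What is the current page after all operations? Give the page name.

Answer: D

Derivation:
After 1 (visit(I)): cur=I back=1 fwd=0
After 2 (back): cur=HOME back=0 fwd=1
After 3 (forward): cur=I back=1 fwd=0
After 4 (back): cur=HOME back=0 fwd=1
After 5 (visit(W)): cur=W back=1 fwd=0
After 6 (back): cur=HOME back=0 fwd=1
After 7 (visit(M)): cur=M back=1 fwd=0
After 8 (visit(Y)): cur=Y back=2 fwd=0
After 9 (back): cur=M back=1 fwd=1
After 10 (visit(D)): cur=D back=2 fwd=0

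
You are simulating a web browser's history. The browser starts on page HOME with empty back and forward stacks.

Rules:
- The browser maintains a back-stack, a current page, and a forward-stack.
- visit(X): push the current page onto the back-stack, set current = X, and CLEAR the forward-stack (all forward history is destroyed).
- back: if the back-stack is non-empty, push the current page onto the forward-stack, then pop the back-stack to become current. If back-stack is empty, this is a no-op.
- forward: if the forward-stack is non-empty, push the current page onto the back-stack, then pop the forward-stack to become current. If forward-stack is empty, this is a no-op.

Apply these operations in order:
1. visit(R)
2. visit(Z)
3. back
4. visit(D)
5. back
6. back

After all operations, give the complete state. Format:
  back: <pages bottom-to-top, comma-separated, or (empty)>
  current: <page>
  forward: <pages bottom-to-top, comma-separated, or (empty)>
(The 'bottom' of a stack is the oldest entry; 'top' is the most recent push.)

After 1 (visit(R)): cur=R back=1 fwd=0
After 2 (visit(Z)): cur=Z back=2 fwd=0
After 3 (back): cur=R back=1 fwd=1
After 4 (visit(D)): cur=D back=2 fwd=0
After 5 (back): cur=R back=1 fwd=1
After 6 (back): cur=HOME back=0 fwd=2

Answer: back: (empty)
current: HOME
forward: D,R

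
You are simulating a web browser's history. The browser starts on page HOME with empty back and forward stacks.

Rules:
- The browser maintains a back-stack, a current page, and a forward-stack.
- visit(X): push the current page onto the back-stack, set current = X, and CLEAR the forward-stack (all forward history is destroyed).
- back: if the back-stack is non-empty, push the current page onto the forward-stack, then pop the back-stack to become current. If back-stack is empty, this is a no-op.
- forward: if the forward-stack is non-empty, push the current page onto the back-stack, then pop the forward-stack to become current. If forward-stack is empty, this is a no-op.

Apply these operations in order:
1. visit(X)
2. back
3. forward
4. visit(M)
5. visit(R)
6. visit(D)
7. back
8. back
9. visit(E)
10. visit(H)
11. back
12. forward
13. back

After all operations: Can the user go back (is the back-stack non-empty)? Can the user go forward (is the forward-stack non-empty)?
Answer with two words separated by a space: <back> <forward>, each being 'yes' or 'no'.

Answer: yes yes

Derivation:
After 1 (visit(X)): cur=X back=1 fwd=0
After 2 (back): cur=HOME back=0 fwd=1
After 3 (forward): cur=X back=1 fwd=0
After 4 (visit(M)): cur=M back=2 fwd=0
After 5 (visit(R)): cur=R back=3 fwd=0
After 6 (visit(D)): cur=D back=4 fwd=0
After 7 (back): cur=R back=3 fwd=1
After 8 (back): cur=M back=2 fwd=2
After 9 (visit(E)): cur=E back=3 fwd=0
After 10 (visit(H)): cur=H back=4 fwd=0
After 11 (back): cur=E back=3 fwd=1
After 12 (forward): cur=H back=4 fwd=0
After 13 (back): cur=E back=3 fwd=1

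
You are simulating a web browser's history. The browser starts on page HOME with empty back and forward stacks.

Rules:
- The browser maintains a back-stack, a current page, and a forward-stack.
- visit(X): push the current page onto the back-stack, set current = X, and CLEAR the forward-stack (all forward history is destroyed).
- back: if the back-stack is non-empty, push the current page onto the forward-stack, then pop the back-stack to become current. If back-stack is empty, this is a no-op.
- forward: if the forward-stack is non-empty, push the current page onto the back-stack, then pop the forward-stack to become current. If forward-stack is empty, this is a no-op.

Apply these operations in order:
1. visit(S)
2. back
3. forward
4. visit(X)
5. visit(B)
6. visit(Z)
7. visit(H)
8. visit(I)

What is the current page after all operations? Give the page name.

Answer: I

Derivation:
After 1 (visit(S)): cur=S back=1 fwd=0
After 2 (back): cur=HOME back=0 fwd=1
After 3 (forward): cur=S back=1 fwd=0
After 4 (visit(X)): cur=X back=2 fwd=0
After 5 (visit(B)): cur=B back=3 fwd=0
After 6 (visit(Z)): cur=Z back=4 fwd=0
After 7 (visit(H)): cur=H back=5 fwd=0
After 8 (visit(I)): cur=I back=6 fwd=0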